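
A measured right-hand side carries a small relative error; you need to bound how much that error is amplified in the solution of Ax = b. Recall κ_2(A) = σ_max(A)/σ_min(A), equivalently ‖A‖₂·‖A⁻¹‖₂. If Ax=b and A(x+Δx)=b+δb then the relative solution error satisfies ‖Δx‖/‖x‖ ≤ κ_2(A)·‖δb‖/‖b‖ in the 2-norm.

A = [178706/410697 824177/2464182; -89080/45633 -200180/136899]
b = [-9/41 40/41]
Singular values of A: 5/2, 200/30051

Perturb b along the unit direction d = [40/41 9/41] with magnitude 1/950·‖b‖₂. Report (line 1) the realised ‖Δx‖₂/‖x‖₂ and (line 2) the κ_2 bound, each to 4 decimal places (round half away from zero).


largest singular value 5/2, smallest 200/30051
κ_2(A) = (5/2) / (200/30051) = 375.6375
perturbation bound = 375.6375·1/950 = 0.3954
solve Ax = b  →  x = [-0.3200 -0.2400]
2-norm of b is 1.0000; of x, 0.4000
re-solving with b+δb shifts x by Δx of norm 0.1582
dividing the unrounded norms, ‖Δx‖/‖x‖ = 0.3954
so the bound is sharp here: realised error equals the bound

0.3954
0.3954


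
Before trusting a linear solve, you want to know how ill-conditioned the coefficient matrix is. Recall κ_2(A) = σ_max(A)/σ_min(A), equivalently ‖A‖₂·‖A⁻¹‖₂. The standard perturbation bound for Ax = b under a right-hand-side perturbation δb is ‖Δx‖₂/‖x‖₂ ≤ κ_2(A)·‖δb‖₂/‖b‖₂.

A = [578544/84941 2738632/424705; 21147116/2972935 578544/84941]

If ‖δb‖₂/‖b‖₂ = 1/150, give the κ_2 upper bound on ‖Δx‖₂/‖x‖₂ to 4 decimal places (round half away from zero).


2.3567

M = AᵀA = [1019291481616/10509325225 5547079872/60053287; 5547079872/60053287 18867936064/214476025]. tr(M)=2311320272/12496225, det(M)=85525504/312405625
solving λ² − 2311320272/12496225·λ + 85525504/312405625 = 0 gives λ = 4624/25, 18496/12496225
κ_2(A) = √(λ_max/λ_min) = √((4624/25) / (18496/12496225)) = 353.5000
perturbation bound = 353.5000·1/150 = 2.3567


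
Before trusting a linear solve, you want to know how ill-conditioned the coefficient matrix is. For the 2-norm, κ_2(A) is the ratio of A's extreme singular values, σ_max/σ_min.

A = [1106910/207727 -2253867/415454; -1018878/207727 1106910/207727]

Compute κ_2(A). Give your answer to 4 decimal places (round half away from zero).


61.7500

form AᵀA = [2691274824/51308569 -2824280865/51308569; -2824280865/51308569 11867913729/205234276] with trace 26912025/244036 and determinant 194481/61009
solving λ² − 26912025/244036·λ + 194481/61009 = 0 gives λ = 441/4, 1764/61009
so κ_2 = √((441/4) / (1764/61009)) = 61.7500


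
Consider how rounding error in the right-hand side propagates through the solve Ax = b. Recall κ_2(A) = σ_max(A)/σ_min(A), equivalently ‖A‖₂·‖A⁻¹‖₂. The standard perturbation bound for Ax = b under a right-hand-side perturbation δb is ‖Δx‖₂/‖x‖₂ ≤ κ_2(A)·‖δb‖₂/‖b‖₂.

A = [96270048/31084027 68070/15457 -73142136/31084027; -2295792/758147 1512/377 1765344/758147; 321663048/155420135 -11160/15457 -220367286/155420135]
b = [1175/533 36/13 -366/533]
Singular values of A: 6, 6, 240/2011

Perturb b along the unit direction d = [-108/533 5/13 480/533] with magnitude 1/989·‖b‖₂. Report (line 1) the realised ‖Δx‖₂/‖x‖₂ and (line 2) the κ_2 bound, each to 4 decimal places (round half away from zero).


0.0508
0.0508

from the listed singular values, σ₁ = 6, σ_n = 240/2011
condition number: 6 ÷ (240/2011) = 50.2750
perturbation bound = 50.2750·1/989 = 0.0508
solve Ax = b  →  x = [-0.0828 0.5920 0.0621]
‖b‖₂ = 3.6056 and ‖x‖₂ = 0.6009
with δb = [-0.0007 0.0014 0.0033], A·Δx = δb → ‖Δx‖ = 0.0305
relative error = 0.0508
so the bound is sharp here: realised error equals the bound


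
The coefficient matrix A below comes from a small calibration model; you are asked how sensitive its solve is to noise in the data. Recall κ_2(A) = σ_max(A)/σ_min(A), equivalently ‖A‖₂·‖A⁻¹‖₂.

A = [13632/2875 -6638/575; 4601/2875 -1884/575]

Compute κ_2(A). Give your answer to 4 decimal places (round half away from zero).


AᵀA = [331201/13225 -158652/2645; -158652/2645 76180/529]; tr = 2235701/13225, det = 114244/13225
λ_max, λ_min = (2235701/13225 ± √4992315453801/174900625)/2 = 169, 676/13225
κ = σ_max/σ_min = 13/(26/115) = 57.5000

57.5000


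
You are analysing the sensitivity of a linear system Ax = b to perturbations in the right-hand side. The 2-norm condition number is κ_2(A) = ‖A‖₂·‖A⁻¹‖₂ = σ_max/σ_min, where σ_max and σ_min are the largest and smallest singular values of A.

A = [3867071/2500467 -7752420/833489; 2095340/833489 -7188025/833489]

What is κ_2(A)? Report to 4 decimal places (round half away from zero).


AᵀA = [64766094601/7434405729 -29791211840/826045081; -29791211840/826045081 132898596025/826045081]; tr = 750061546/4422609, det = 446265625/4422609
char-poly roots: 169 and 2640625/4422609
σ_max=√169=13, σ_min=√(2640625/4422609)=(1625/2103) → κ = 16.8240

16.8240


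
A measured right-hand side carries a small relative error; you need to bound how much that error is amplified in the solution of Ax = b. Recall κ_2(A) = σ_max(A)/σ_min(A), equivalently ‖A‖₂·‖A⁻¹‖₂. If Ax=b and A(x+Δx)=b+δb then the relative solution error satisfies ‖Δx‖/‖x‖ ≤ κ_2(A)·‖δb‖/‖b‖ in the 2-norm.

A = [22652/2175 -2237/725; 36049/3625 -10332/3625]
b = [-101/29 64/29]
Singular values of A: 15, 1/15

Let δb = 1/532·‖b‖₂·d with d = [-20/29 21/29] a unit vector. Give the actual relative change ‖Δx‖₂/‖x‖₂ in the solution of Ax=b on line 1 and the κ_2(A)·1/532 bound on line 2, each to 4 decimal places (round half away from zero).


from the listed singular values, σ₁ = 15, σ_n = 1/15
κ_2(A) = 15 / (1/15) = 225.0000
perturbation bound = 225.0000·1/532 = 0.4229
solve Ax = b  →  x = [16.7360 57.6187]
‖b‖₂ = 4.1231 and ‖x‖₂ = 60.0000
δb = ε·‖b‖·d = [-0.0053 0.0056]; solving A·Δx = δb gives ‖Δx‖ = 0.1163
realised ‖Δx‖/‖x‖ = 0.0019
realised/bound (from unrounded values) ≈ 0.0046

0.0019
0.4229


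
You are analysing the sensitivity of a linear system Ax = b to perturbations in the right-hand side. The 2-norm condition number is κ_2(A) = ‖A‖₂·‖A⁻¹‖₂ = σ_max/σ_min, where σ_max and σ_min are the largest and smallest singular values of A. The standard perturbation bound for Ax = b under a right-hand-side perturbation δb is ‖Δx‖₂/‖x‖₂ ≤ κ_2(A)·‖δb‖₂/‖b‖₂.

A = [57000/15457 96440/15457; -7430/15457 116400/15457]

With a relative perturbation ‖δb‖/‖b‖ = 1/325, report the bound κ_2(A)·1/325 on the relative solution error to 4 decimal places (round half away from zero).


0.0100

form AᵀA = [3928900/284089 5508000/284089; 5508000/284089 27169600/284089] with trace 18500/169 and determinant 160000/169
char-poly roots: 100 and 1600/169
σ_max=√100=10, σ_min=√(1600/169)=(40/13) → κ = 3.2500
worst-case relative error ≤ 3.2500 × 1/325 = 0.0100


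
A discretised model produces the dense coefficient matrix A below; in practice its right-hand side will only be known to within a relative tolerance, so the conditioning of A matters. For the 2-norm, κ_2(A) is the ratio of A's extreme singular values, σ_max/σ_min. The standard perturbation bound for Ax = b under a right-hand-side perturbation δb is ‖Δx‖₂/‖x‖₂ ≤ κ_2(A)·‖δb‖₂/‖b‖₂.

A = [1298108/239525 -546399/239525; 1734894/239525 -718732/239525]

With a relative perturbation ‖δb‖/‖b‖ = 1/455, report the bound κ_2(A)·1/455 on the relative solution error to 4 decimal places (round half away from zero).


M = AᵀA = [187797662836/2294889025 -3129933996/91795561; -3129933996/91795561 32605102201/2294889025]. tr(M)=1304158373/13579225, det(M)=23059204/339480625
char-poly roots: 2401/25 and 9604/13579225
κ = σ_max/σ_min = (49/5)/(98/3685) = 368.5000
worst-case relative error ≤ 368.5000 × 1/455 = 0.8099

0.8099


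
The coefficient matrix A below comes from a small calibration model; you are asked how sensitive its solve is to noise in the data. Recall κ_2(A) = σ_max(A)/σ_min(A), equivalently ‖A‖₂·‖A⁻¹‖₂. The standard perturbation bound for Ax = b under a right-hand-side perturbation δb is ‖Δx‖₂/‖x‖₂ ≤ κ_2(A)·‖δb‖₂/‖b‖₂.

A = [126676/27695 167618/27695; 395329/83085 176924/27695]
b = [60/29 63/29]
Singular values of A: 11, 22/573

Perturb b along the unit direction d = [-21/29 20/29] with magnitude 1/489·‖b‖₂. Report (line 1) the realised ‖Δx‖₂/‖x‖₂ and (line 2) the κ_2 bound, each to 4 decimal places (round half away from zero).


σ_max = 11, σ_min = 22/573
κ_2(A) = 11 / (22/573) = 286.5000
worst-case relative error ≤ 286.5000 × 1/489 = 0.5859
solve Ax = b  →  x = [0.1636 0.2182]
‖b‖₂ = 3.0000 and ‖x‖₂ = 0.2727
δb = ε·‖b‖·d = [-0.0044 0.0042]; solving A·Δx = δb gives ‖Δx‖ = 0.1598
dividing the unrounded norms, ‖Δx‖/‖x‖ = 0.5859
tightness: 0.5859 against a bound of 0.5859; the bound is attained (ratio 1)

0.5859
0.5859


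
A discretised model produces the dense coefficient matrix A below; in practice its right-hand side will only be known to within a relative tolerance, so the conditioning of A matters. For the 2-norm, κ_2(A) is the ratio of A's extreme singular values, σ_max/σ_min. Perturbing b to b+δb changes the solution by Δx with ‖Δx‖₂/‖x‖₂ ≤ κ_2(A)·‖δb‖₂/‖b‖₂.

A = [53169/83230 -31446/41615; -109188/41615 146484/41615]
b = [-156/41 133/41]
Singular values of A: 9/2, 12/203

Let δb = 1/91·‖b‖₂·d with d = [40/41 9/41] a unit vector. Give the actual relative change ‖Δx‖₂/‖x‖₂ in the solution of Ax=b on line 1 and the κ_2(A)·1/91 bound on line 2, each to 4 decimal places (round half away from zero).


0.0183
0.8365

from the listed singular values, σ₁ = 9/2, σ_n = 12/203
condition number: (9/2) ÷ (12/203) = 76.1250
worst-case relative error ≤ 76.1250 × 1/91 = 0.8365
solve Ax = b  →  x = [-41.1333 -29.7389]
2-norm of b is 5.0000; of x, 50.7578
with δb = [0.0536 0.0121], A·Δx = δb → ‖Δx‖ = 0.9295
dividing the unrounded norms, ‖Δx‖/‖x‖ = 0.0183
so the bound overstates the realised error by a factor of ≈ 45.6820 (computed from the unrounded values)


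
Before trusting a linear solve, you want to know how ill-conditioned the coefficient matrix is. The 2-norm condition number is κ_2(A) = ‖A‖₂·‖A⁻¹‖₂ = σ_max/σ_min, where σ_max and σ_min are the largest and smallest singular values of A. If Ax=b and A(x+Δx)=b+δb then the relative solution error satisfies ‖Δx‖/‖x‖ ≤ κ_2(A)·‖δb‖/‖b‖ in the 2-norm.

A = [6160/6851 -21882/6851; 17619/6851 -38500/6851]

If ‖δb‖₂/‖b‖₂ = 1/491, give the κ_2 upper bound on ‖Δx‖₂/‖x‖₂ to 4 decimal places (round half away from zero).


form AᵀA = [1205449/162409 -2813580/162409; -2813580/162409 6785716/162409] with trace 47285/961 and determinant 9604/961
char-poly roots: 49 and 196/961
σ_max=√49=7, σ_min=√(196/961)=(14/31) → κ = 15.5000
perturbation bound = 15.5000·1/491 = 0.0316

0.0316


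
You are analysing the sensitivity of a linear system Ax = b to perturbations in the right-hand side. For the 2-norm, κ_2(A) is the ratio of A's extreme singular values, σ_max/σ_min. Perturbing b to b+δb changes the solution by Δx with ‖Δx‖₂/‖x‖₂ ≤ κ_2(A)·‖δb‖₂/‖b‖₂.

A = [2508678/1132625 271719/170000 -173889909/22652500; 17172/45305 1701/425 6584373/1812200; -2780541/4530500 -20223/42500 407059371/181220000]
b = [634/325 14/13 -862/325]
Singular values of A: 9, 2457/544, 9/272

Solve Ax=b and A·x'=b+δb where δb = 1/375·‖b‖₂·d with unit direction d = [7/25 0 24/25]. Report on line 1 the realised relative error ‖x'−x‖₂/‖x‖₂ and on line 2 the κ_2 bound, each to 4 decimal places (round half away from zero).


from the listed singular values, σ₁ = 9, σ_n = 9/272
condition number: 9 ÷ (9/272) = 272.0000
worst-case relative error ≤ 272.0000 × 1/375 = 0.7253
solve Ax = b  →  x = [-56.4416 17.3495 -12.9271]
‖b‖ = 3.4641, ‖x‖ = 60.4465
Δx = A⁻¹·δb where δb = 1/375·3.4641·d; ‖Δx‖ = 0.2792
dividing the unrounded norms, ‖Δx‖/‖x‖ = 0.0046
realised/bound (from unrounded values) ≈ 0.0064

0.0046
0.7253


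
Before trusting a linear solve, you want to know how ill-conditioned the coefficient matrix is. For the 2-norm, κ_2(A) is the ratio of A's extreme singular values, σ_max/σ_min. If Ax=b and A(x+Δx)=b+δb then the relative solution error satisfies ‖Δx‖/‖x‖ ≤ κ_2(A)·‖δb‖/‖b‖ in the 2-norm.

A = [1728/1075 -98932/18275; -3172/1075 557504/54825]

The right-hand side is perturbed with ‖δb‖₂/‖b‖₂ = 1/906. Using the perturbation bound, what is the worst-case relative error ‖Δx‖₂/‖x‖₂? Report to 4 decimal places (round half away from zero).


0.4272

form AᵀA = [13047568/1155625 -134192128/3466875; -134192128/3466875 1380271888/10400625] with trace 2396320/16641 and determinant 256/1849
char-poly roots: 144 and 16/16641
so κ_2 = √(144 / (16/16641)) = 387.0000
perturbation bound = 387.0000·1/906 = 0.4272


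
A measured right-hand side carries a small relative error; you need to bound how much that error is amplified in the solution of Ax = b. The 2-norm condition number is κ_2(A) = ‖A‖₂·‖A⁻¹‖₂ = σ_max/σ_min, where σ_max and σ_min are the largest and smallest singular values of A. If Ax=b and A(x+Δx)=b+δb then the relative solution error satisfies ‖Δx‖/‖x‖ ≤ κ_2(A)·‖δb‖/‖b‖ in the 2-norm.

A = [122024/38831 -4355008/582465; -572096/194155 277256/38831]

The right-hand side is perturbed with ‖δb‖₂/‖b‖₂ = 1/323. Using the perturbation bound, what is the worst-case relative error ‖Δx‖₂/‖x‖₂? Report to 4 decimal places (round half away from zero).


form AᵀA = [831795776/44823025 -239540224/5378763; -239540224/5378763 43117770304/403407225] with trace 299431552/2387025 and determinant 9834496/59675625
solving λ² − 299431552/2387025·λ + 9834496/59675625 = 0 gives λ = 3136/25, 3136/2387025
κ = σ_max/σ_min = (56/5)/(56/1545) = 309.0000
bound on ‖Δx‖/‖x‖: κ·ε = 309.0000·1/323 = 0.9567

0.9567


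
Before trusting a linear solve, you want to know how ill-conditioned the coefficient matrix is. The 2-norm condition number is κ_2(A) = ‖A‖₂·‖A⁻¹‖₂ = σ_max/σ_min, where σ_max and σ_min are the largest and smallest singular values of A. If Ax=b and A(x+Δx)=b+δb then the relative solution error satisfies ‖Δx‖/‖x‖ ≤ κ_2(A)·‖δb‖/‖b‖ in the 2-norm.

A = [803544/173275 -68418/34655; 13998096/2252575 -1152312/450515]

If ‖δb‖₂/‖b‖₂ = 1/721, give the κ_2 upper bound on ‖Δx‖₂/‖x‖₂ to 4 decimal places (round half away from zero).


0.2403

M = AᵀA = [12202684474176/202963765225 -1016850624048/40592753045; -1016850624048/40592753045 84756631428/8118550609]. tr(M)=84743196804/1200969025, det(M)=199148544/1200969025
eigenvalues of AᵀA: λ = (tr ± √(tr²−4·det))/2 = 1764/25, 112896/48038761
so κ_2 = √((1764/25) / (112896/48038761)) = 173.2750
κ_2(A)·‖δb‖/‖b‖ = 0.2403


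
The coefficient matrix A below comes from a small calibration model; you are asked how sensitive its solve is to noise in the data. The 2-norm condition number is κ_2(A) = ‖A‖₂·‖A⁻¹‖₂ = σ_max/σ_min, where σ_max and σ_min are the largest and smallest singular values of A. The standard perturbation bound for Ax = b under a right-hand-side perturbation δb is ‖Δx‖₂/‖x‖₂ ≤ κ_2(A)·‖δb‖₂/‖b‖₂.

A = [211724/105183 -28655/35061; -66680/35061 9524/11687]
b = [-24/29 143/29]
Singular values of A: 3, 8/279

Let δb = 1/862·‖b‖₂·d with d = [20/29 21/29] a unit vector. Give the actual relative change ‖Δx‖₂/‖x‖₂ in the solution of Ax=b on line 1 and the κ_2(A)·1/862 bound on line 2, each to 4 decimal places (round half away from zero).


largest singular value 3, smallest 8/279
κ = σ_max/σ_min = 3/(8/279) = 104.6250
perturbation bound = 104.6250·1/862 = 0.1214
solve Ax = b  →  x = [39.0096 97.0897]
‖b‖ = 5.0000, ‖x‖ = 104.6335
with δb = [0.0040 0.0042], A·Δx = δb → ‖Δx‖ = 0.2023
realised ‖Δx‖/‖x‖ = 0.0019
so the bound overstates the realised error by a factor of ≈ 62.7801 (computed from the unrounded values)

0.0019
0.1214


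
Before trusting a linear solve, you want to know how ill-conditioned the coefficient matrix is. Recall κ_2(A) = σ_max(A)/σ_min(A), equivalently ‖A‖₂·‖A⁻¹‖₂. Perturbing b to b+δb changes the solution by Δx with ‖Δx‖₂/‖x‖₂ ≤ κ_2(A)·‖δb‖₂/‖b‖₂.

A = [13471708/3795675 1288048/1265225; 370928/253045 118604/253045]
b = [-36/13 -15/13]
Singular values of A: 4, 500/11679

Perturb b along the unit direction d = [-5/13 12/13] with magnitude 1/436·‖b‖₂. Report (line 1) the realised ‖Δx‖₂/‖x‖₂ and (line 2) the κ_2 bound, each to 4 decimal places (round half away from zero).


0.2143
0.2143

from the listed singular values, σ₁ = 4, σ_n = 500/11679
condition number: 4 ÷ (500/11679) = 93.4320
bound on ‖Δx‖/‖x‖: κ·ε = 93.4320·1/436 = 0.2143
solve Ax = b  →  x = [-0.7200 -0.2100]
2-norm of b is 3.0000; of x, 0.7500
Δx = A⁻¹·δb where δb = 1/436·3.0000·d; ‖Δx‖ = 0.1607
dividing the unrounded norms, ‖Δx‖/‖x‖ = 0.2143
so the bound is sharp here: realised error equals the bound


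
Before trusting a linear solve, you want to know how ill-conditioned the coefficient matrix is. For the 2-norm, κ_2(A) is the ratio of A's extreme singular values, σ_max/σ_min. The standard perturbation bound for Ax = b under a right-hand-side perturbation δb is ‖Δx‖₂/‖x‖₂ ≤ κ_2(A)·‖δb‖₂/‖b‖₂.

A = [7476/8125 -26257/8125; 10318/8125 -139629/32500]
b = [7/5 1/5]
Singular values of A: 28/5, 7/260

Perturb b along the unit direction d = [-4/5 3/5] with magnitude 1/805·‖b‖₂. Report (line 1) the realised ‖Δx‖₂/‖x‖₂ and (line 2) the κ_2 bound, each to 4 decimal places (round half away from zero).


0.0018
0.2584

σ_max = 28/5, σ_min = 7/260
κ = σ_max/σ_min = (28/5)/(7/260) = 208.0000
κ_2(A)·‖δb‖/‖b‖ = 0.2584
solve Ax = b  →  x = [-35.6071 -10.5714]
2-norm of b is 1.4142; of x, 37.1433
Δx = A⁻¹·δb where δb = 1/805·1.4142·d; ‖Δx‖ = 0.0653
relative error = 0.0018
realised/bound (from unrounded values) ≈ 0.0068


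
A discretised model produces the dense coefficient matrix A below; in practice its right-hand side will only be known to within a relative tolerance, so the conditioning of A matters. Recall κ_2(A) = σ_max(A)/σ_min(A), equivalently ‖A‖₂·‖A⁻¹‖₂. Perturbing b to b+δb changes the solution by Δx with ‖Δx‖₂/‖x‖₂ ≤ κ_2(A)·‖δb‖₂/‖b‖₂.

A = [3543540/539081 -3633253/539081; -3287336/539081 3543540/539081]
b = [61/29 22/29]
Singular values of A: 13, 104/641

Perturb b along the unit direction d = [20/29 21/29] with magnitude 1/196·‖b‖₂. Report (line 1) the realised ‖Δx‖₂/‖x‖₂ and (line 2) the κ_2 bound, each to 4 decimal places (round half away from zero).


from the listed singular values, σ₁ = 13, σ_n = 104/641
condition number: 13 ÷ (104/641) = 80.1250
κ_2(A)·‖δb‖/‖b‖ = 0.4088
solve Ax = b  →  x = [8.9794 8.4456]
‖b‖ = 2.2361, ‖x‖ = 12.3272
with δb = [0.0079 0.0083], A·Δx = δb → ‖Δx‖ = 0.0703
realised ‖Δx‖/‖x‖ = 0.0057
so the bound overstates the realised error by a factor of ≈ 71.6674 (computed from the unrounded values)

0.0057
0.4088


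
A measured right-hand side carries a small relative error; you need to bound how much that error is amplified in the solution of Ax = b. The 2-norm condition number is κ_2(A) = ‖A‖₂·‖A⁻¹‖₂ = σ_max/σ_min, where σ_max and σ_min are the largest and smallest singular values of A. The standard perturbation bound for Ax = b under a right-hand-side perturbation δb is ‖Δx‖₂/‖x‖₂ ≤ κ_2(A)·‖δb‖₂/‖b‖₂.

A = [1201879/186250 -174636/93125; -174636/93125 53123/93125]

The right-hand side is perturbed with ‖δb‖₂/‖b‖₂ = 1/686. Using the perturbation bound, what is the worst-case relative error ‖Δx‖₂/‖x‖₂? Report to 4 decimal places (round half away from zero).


AᵀA = [2506406497/55502500 -182756574/13875625; -182756574/13875625 53311657/13875625]; tr = 4351445/88804, det = 2401/88804
λ_max, λ_min = (4351445/88804 ± √18934220714409/7886150416)/2 = 49, 49/88804
κ = σ_max/σ_min = 7/(7/298) = 298.0000
worst-case relative error ≤ 298.0000 × 1/686 = 0.4344

0.4344


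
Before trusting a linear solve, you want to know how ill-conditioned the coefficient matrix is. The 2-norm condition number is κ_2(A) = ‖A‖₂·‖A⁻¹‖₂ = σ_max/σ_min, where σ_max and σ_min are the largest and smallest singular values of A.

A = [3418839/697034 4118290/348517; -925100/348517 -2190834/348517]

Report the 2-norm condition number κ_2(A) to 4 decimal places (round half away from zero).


394.2500

AᵀA = [4022278453/129320308 2413262115/32330077; 2413262115/32330077 5791872808/32330077]; tr = 2091520745/9947716, det = 707281/2486929
char-poly roots: 841/4 and 3364/2486929
κ_2(A) = √(λ_max/λ_min) = √((841/4) / (3364/2486929)) = 394.2500


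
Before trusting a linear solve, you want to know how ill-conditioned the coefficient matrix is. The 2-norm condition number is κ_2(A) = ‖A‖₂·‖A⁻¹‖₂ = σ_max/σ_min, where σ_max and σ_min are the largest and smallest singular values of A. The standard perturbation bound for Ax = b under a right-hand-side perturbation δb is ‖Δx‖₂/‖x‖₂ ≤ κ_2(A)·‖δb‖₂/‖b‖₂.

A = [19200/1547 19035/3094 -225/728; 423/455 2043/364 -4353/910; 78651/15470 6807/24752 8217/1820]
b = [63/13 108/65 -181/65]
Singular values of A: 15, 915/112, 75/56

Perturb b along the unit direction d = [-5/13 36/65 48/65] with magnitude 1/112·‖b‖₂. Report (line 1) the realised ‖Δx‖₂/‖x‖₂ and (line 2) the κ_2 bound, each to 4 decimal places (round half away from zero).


0.0170
0.1000

from the listed singular values, σ₁ = 15, σ_n = 75/56
κ = σ_max/σ_min = 15/(75/56) = 11.2000
worst-case relative error ≤ 11.2000 × 1/112 = 0.1000
solve Ax = b  →  x = [0.9749 -1.2613 -1.6378]
‖b‖₂ = 5.8310 and ‖x‖₂ = 2.2855
δb = ε·‖b‖·d = [-0.0200 0.0288 0.0384]; solving A·Δx = δb gives ‖Δx‖ = 0.0389
realised ‖Δx‖/‖x‖ = 0.0170
tightness: 0.0170 against a bound of 0.1000 (unrounded ratio ≈ 0.1701)


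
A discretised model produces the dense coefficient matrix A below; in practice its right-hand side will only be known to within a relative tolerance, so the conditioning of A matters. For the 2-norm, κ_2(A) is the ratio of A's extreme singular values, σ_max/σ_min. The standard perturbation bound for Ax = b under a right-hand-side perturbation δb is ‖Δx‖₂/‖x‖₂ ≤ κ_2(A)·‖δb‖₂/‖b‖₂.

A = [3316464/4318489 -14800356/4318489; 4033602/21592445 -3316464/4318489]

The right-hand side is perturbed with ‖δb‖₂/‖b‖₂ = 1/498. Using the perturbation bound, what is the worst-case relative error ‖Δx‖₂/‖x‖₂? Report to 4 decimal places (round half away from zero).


M = AᵀA = [173255967684/277354956025 -153956891808/55470991205; -153956891808/55470991205 136852749072/11094198241]. tr(M)=2138354964/164994025, det(M)=419904/164994025
solving λ² − 2138354964/164994025·λ + 419904/164994025 = 0 gives λ = 324/25, 1296/6599761
κ_2(A) = √(λ_max/λ_min) = √((324/25) / (1296/6599761)) = 256.9000
perturbation bound = 256.9000·1/498 = 0.5159

0.5159


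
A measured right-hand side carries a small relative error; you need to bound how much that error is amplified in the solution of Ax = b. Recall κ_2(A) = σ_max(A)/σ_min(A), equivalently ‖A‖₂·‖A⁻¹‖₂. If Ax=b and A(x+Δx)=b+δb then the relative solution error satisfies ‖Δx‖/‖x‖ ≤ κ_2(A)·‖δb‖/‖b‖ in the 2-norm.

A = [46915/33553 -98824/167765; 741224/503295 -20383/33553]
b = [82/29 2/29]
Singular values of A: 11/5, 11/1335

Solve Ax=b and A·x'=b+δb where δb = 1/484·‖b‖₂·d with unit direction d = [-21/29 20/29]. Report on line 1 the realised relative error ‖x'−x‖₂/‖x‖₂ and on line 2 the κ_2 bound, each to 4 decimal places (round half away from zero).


σ_max = 11/5, σ_min = 11/1335
κ_2(A) = (11/5) / (11/1335) = 267.0000
worst-case relative error ≤ 267.0000 × 1/484 = 0.5517
solve Ax = b  →  x = [-92.5175 -224.4056]
‖b‖ = 2.8284, ‖x‖ = 242.7290
Δx = A⁻¹·δb where δb = 1/484·2.8284·d; ‖Δx‖ = 0.7092
relative error = 0.0029
tightness: 0.0029 against a bound of 0.5517 (unrounded ratio ≈ 0.0053)

0.0029
0.5517


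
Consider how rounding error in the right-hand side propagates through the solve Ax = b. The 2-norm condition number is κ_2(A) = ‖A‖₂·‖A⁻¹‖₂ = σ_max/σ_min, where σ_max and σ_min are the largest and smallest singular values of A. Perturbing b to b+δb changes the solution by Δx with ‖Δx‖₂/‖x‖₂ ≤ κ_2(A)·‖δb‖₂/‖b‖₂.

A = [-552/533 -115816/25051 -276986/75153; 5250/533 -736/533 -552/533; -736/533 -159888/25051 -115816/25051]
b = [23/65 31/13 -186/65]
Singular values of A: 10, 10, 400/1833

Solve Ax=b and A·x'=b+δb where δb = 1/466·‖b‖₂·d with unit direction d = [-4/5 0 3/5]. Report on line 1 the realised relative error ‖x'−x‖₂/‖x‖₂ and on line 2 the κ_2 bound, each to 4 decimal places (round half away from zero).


0.0040
0.0983

σ_max = 10, σ_min = 400/1833
condition number: 10 ÷ (400/1833) = 45.8250
worst-case relative error ≤ 45.8250 × 1/466 = 0.0983
solve Ax = b  →  x = [0.2707 5.6297 -7.2340]
2-norm of b is 3.7417; of x, 9.1705
δb = ε·‖b‖·d = [-0.0064 0.0000 0.0048]; solving A·Δx = δb gives ‖Δx‖ = 0.0368
relative error = 0.0040
realised/bound (from unrounded values) ≈ 0.0408


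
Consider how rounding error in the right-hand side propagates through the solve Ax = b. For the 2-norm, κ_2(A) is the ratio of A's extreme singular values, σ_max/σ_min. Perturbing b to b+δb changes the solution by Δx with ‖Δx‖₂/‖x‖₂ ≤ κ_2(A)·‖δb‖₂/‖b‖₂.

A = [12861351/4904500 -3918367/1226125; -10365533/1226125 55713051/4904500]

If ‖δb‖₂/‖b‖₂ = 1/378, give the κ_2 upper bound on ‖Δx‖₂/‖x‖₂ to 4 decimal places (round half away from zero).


0.2076

AᵀA = [3015236383249/38486592400 -251156384802/2405412025; -251156384802/2405412025 5359362641401/38486592400]; tr = 167491980493/769731848, det = 189333765625/24631419136
solving λ² − 167491980493/769731848·λ + 189333765625/24631419136 = 0 gives λ = 3481/16, 54390625/1539463696
κ = σ_max/σ_min = (59/4)/(7375/39236) = 78.4720
bound on ‖Δx‖/‖x‖: κ·ε = 78.4720·1/378 = 0.2076


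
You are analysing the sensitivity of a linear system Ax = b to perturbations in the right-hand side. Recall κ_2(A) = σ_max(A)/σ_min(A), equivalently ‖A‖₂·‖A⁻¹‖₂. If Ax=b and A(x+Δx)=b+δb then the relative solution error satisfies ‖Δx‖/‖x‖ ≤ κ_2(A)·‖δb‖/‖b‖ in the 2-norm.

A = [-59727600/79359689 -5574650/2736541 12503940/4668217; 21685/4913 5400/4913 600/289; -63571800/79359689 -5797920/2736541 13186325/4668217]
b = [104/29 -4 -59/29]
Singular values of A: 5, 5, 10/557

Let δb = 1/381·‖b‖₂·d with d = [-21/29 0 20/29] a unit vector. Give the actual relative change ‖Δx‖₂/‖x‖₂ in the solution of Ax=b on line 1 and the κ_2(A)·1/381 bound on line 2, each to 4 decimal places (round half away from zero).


0.0038
0.7310

largest singular value 5, smallest 10/557
κ_2(A) = 5 / (10/557) = 278.5000
bound on ‖Δx‖/‖x‖: κ·ε = 278.5000·1/381 = 0.7310
solve Ax = b  →  x = [91.7619 -173.7536 -105.0235]
‖b‖₂ = 5.7446 and ‖x‖₂ = 222.8015
re-solving with b+δb shifts x by Δx of norm 0.8398
dividing the unrounded norms, ‖Δx‖/‖x‖ = 0.0038
so the bound overstates the realised error by a factor of ≈ 193.9238 (computed from the unrounded values)


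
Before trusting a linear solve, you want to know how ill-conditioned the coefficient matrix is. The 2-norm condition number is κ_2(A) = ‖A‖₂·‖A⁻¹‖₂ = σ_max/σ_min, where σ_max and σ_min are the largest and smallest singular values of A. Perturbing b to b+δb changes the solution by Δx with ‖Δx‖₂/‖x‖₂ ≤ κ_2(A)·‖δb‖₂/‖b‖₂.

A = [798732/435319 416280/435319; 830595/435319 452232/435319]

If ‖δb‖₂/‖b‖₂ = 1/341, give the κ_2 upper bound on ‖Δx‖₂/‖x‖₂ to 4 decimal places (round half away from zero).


0.3237

AᵀA = [1578907089/225330121 841995000/225330121; 841995000/225330121 449230464/225330121]; tr = 7017777/779689, det = 5184/779689
λ_max, λ_min = (7017777/779689 ± √49233026390625/607914936721)/2 = 9, 576/779689
κ = σ_max/σ_min = 3/(24/883) = 110.3750
perturbation bound = 110.3750·1/341 = 0.3237


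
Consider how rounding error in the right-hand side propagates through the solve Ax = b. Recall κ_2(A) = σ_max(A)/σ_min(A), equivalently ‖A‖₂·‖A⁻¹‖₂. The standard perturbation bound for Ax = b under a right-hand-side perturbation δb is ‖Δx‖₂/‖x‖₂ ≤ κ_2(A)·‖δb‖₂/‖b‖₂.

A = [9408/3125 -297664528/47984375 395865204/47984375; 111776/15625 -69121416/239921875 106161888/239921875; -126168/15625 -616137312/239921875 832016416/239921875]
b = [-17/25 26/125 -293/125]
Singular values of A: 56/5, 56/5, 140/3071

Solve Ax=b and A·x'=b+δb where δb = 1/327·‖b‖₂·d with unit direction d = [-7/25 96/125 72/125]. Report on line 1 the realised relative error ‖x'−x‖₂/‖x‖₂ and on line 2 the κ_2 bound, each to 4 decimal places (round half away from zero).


from the listed singular values, σ₁ = 56/5, σ_n = 140/3071
κ_2(A) = (56/5) / (140/3071) = 245.6800
bound on ‖Δx‖/‖x‖: κ·ε = 245.6800·1/327 = 0.7513
solve Ax = b  →  x = [0.1464 -17.4671 -13.2700]
‖b‖ = 2.4495, ‖x‖ = 21.9366
Δx = A⁻¹·δb where δb = 1/327·2.4495·d; ‖Δx‖ = 0.1643
realised ‖Δx‖/‖x‖ = 0.0075
realised/bound (from unrounded values) ≈ 0.0100

0.0075
0.7513


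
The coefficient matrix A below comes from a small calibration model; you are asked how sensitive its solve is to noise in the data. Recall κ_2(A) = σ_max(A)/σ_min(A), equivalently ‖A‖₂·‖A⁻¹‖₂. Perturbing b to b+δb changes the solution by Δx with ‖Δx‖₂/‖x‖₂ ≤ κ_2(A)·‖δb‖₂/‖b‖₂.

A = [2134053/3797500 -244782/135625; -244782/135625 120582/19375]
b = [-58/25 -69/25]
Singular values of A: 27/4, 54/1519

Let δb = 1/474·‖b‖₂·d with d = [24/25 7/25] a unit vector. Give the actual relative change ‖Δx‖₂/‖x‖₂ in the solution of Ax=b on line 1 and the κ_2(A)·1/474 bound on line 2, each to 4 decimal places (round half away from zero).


largest singular value 27/4, smallest 54/1519
κ_2(A) = (27/4) / (54/1519) = 189.8750
perturbation bound = 189.8750·1/474 = 0.4006
solve Ax = b  →  x = [-80.9304 -23.9133]
‖b‖ = 3.6056, ‖x‖ = 84.3894
re-solving with b+δb shifts x by Δx of norm 0.2140
dividing the unrounded norms, ‖Δx‖/‖x‖ = 0.0025
so the bound overstates the realised error by a factor of ≈ 157.9865 (computed from the unrounded values)

0.0025
0.4006


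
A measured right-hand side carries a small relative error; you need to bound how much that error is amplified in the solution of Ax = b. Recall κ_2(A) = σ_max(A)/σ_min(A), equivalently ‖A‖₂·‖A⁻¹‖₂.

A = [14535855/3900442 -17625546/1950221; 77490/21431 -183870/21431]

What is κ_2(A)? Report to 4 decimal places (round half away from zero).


M = AᵀA = [487741696425/18089712004 -292615449615/4522428001; -292615449615/4522428001 702289399176/4522428001]. tr(M)=19508279841/107039716, det(M)=13286025/26759929
λ_max, λ_min = (19508279841/107039716 ± √380550228237282682881/11457500801360656)/2 = 729/4, 72900/26759929
σ_max=√(729/4)=(27/2), σ_min=√(72900/26759929)=(270/5173) → κ = 258.6500

258.6500


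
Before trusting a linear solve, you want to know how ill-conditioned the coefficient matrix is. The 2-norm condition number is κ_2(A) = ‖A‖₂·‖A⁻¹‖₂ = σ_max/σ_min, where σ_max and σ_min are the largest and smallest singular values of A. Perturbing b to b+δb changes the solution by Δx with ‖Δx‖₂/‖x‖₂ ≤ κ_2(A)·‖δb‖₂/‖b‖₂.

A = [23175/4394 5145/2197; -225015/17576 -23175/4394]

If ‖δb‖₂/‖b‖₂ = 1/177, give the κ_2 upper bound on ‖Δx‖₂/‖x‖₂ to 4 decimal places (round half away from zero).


0.5876

form AᵀA = [350444025/1827904 36500625/456976; 36500625/456976 3804525/114244] with trace 2433825/10816 and determinant 50625/10816
char-poly roots: 225 and 225/10816
so κ_2 = √(225 / (225/10816)) = 104.0000
worst-case relative error ≤ 104.0000 × 1/177 = 0.5876


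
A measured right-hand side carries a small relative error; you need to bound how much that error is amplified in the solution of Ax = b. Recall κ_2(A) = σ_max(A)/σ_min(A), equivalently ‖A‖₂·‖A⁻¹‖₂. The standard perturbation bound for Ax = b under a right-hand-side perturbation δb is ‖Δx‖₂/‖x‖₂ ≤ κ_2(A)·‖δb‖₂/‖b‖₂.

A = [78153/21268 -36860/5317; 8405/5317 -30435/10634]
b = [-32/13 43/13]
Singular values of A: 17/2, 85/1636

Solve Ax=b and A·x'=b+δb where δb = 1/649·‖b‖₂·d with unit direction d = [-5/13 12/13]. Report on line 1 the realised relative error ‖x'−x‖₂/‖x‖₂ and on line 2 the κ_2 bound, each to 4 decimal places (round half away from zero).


largest singular value 17/2, smallest 85/1636
κ = σ_max/σ_min = (17/2)/(85/1636) = 163.6000
perturbation bound = 163.6000·1/649 = 0.2521
solve Ax = b  →  x = [67.8754 36.3336]
2-norm of b is 4.1231; of x, 76.9883
with δb = [-0.0024 0.0059], A·Δx = δb → ‖Δx‖ = 0.1223
dividing the unrounded norms, ‖Δx‖/‖x‖ = 0.0016
so the bound overstates the realised error by a factor of ≈ 158.7155 (computed from the unrounded values)

0.0016
0.2521


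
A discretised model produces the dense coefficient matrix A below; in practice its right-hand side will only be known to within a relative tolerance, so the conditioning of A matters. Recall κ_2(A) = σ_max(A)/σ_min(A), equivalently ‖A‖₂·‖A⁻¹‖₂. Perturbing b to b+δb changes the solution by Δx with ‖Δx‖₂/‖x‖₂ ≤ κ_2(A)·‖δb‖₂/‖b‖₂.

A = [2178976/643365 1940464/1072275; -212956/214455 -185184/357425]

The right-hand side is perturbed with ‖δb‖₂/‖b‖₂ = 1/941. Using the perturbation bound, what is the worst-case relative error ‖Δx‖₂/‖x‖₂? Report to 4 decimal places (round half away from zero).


form AᵀA = [206243549200/16556740929 36665191040/5518913643; 36665191040/5518913643 6518461696/1839637881] with trace 916642576/57289761 and determinant 102400/57289761
λ_max, λ_min = (916642576/57289761 ± √840210146249810176/3282116715437121)/2 = 16, 6400/57289761
κ = σ_max/σ_min = 4/(80/7569) = 378.4500
κ_2(A)·‖δb‖/‖b‖ = 0.4022

0.4022


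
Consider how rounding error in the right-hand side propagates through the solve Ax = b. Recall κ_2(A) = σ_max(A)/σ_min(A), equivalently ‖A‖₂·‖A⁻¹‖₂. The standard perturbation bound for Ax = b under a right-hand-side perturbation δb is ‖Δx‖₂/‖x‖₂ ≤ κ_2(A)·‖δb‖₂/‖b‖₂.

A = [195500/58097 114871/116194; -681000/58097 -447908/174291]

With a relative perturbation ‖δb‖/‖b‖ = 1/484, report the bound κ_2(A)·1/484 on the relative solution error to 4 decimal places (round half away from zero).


0.1098

M = AᵀA = [501981250000/3375261409 112903756250/3375261409; 112903756250/3375261409 921244425625/121509410724]. tr(M)=11298375625/72284004, det(M)=156250000/18071001
λ_max, λ_min = (11298375625/72284004 ± √127472581753594140625/5224977234272016)/2 = 625/4, 1000000/18071001
so κ_2 = √((625/4) / (1000000/18071001)) = 53.1375
perturbation bound = 53.1375·1/484 = 0.1098


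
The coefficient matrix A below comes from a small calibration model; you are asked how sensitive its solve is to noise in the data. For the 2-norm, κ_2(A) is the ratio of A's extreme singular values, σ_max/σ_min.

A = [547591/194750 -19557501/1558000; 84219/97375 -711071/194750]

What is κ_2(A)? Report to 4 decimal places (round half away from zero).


304.0000

M = AᵀA = [525163621/60684100 -746731683/19418912; -746731683/19418912 663769042009/3883782400]. tr(M)=414859913/2310400, det(M)=20151121/57760000
λ_max, λ_min = (414859913/2310400 ± √6884051930814969/213517926400)/2 = 4489/25, 4489/2310400
so κ_2 = √((4489/25) / (4489/2310400)) = 304.0000


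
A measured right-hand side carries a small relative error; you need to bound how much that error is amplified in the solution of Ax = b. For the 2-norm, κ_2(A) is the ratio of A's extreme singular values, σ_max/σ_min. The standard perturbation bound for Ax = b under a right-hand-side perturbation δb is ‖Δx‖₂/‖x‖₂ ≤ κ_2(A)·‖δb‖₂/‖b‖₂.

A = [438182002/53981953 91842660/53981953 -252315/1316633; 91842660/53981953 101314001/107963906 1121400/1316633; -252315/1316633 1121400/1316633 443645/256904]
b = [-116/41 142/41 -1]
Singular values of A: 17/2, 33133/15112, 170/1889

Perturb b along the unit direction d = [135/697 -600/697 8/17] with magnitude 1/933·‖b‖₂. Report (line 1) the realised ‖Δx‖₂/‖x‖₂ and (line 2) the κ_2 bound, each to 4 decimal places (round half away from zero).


0.0012
0.1012

largest singular value 17/2, smallest 170/1889
κ = σ_max/σ_min = (17/2)/(170/1889) = 94.4500
bound on ‖Δx‖/‖x‖: κ·ε = 94.4500·1/933 = 0.1012
solve Ax = b  →  x = [-8.8855 38.4192 -20.5138]
‖b‖ = 4.5826, ‖x‖ = 44.4500
with δb = [0.0010 -0.0042 0.0023], A·Δx = δb → ‖Δx‖ = 0.0546
relative error = 0.0012
tightness: 0.0012 against a bound of 0.1012 (unrounded ratio ≈ 0.0121)


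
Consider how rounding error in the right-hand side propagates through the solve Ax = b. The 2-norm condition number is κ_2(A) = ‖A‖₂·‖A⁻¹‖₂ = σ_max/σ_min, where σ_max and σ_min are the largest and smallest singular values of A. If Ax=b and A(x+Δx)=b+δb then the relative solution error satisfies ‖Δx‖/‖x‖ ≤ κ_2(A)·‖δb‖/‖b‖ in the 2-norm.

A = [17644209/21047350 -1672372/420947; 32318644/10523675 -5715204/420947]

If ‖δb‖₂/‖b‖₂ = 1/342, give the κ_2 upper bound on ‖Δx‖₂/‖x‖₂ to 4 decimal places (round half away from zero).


0.7505

form AᵀA = [7182875377969/708785507236 -7978459360410/177196376809; -7978459360410/177196376809 35460384868000/177196376809] with trace 88652239649/421645156 and determinant 70728100/105411289
char-poly roots: 841/4 and 336400/105411289
σ_max=√(841/4)=(29/2), σ_min=√(336400/105411289)=(580/10267) → κ = 256.6750
bound on ‖Δx‖/‖x‖: κ·ε = 256.6750·1/342 = 0.7505


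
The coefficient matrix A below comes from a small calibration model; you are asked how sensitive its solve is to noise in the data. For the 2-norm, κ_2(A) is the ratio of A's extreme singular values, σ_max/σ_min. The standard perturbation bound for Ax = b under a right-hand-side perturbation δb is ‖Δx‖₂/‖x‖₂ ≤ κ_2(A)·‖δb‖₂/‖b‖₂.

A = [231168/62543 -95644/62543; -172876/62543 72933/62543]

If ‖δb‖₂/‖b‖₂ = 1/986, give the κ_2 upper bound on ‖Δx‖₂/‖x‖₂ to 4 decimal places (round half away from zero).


M = AᵀA = [83324755600/3911626849 -34718197500/3911626849; -34718197500/3911626849 14466997225/3911626849]. tr(M)=578649425/23145721, det(M)=160000/23145721
λ_max, λ_min = (578649425/23145721 ± √334820343791390625/535724400609841)/2 = 25, 6400/23145721
so κ_2 = √(25 / (6400/23145721)) = 300.6875
worst-case relative error ≤ 300.6875 × 1/986 = 0.3050

0.3050
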